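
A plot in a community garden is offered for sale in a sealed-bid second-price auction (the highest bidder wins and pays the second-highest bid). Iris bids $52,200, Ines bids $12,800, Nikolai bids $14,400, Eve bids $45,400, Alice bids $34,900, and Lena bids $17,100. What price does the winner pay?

Bids in descending order: Iris $52,200 > Eve $45,400 > Alice $34,900 > Lena $17,100 > Nikolai $14,400 > Ines $12,800.
Iris is the highest bidder, so Iris wins.
Under the second-price rule, the price is the second-highest bid: $45,400.

Price paid: $45,400.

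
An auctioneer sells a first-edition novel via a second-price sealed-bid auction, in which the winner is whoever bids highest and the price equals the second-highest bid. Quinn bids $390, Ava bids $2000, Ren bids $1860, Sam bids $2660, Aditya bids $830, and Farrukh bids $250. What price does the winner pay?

Ordered from highest: Sam $2660; Ava $2000; Ren $1860; Aditya $830; Quinn $390; Farrukh $250.
Sam is the highest bidder, so Sam wins.
Under the second-price rule, the price is the second-highest bid: $2000.

Price paid: $2000.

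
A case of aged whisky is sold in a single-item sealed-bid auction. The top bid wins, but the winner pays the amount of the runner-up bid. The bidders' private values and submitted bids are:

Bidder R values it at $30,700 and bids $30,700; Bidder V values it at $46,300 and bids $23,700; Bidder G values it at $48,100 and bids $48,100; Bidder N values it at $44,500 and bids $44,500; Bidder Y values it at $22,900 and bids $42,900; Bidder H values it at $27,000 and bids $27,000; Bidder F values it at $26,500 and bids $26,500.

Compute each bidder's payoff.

Payoffs: Bidder R $0, Bidder V $0, Bidder G $3,600, Bidder N $0, Bidder Y $0, Bidder H $0, Bidder F $0.

Bids in descending order: Bidder G $48,100; Bidder N $44,500; Bidder Y $42,900; Bidder R $30,700; Bidder H $27,000; Bidder F $26,500; Bidder V $23,700.
Bidder G has the top bid and wins; the price is the second-highest bid, $44,500.
Bidder G's payoff = $48,100 − $44,500 = $3,600. All other bidders lose, so their payoff is 0.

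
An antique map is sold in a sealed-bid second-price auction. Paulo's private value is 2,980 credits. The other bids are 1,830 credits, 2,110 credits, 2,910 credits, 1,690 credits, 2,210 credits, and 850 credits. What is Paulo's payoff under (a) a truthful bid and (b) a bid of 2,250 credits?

(a) 70 credits  (b) 0 credits

The highest competing bid is 2,910 credits.
Bidding truthfully at 2,980 credits: Paulo has the top bid, wins, and pays the second-highest bid 2,910 credits. Payoff = 2,980 credits − 2,910 credits = 70 credits.
Bidding 2,250 credits: the top bid is 2,910 credits (a rival), so Paulo loses. Payoff = 0 credits.
Deviating from a truthful bid can only lose payoff in a second-price auction — never gain.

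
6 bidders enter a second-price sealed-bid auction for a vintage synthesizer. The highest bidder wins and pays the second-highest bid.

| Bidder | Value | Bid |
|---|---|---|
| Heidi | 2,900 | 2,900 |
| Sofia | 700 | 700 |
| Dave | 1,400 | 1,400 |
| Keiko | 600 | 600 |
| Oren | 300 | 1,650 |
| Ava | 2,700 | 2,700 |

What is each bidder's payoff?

Bids in descending order: Heidi 2,900 > Ava 2,700 > Oren 1,650 > Dave 1,400 > Sofia 700 > Keiko 600.
Heidi has the top bid and wins; the price is the second-highest bid, 2,700.
Heidi's payoff = 2,900 − 2,700 = 200. All other bidders lose, so their payoff is 0.

Heidi 200, Sofia 0, Dave 0, Keiko 0, Oren 0, Ava 0.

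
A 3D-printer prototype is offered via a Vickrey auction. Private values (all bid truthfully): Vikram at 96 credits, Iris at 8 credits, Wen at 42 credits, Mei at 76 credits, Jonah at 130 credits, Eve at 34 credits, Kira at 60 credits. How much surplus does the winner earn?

Surplus = 34 credits.

Bids in descending order: Jonah 130 credits, then Vikram 96 credits, then Mei 76 credits, then Kira 60 credits, then Wen 42 credits, then Eve 34 credits, then Iris 8 credits.
Jonah wins with the top bid and pays the second-highest, 96 credits.
Surplus = 130 credits − 96 credits = 34 credits.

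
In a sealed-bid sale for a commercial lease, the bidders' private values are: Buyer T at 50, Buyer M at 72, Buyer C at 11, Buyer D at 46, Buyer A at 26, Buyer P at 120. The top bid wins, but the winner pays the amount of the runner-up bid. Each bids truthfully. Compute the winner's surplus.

Sorted high to low: Buyer P 120, then Buyer M 72, then Buyer T 50, then Buyer D 46, then Buyer A 26, then Buyer C 11.
Buyer P wins with the top bid and pays the second-highest, 72.
Surplus = 120 − 72 = 48.

Winner's surplus: 48.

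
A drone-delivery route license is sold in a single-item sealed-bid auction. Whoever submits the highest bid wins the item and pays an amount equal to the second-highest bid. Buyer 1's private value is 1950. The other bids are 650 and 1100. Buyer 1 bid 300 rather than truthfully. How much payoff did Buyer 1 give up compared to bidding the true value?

The highest competing bid is 1100.
Bidding truthfully at 1950: Buyer 1 has the top bid, wins, and pays the second-highest bid 1100. Payoff = 1950 − 1100 = 850.
Bidding 300: the top bid is 1100 (a rival), so Buyer 1 loses. Payoff = 0.
Regret = truthful payoff − actual payoff = 850 − 0 = 850.

Regret: 850.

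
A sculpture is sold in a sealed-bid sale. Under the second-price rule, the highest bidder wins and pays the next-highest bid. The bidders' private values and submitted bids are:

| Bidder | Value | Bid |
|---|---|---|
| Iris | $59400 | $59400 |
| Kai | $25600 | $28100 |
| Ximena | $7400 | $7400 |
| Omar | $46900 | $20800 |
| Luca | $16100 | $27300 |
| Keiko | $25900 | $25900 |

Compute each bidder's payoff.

Iris $31300, Kai $0, Ximena $0, Omar $0, Luca $0, Keiko $0.

Sorted high to low: Iris $59400, then Kai $28100, then Luca $27300, then Keiko $25900, then Omar $20800, then Ximena $7400.
Iris has the top bid and wins; the price is the second-highest bid, $28100.
Iris's payoff = $59400 − $28100 = $31300. All other bidders lose, so their payoff is 0.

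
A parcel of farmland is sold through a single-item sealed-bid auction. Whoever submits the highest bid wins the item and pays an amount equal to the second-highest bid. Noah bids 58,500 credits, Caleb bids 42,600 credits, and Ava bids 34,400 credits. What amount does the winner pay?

Bids in descending order: Noah 58,500 credits > Caleb 42,600 credits > Ava 34,400 credits.
Noah has the highest bid, so Noah wins.
The second-highest bid is 42,600 credits, so that is what Noah pays.

42,600 credits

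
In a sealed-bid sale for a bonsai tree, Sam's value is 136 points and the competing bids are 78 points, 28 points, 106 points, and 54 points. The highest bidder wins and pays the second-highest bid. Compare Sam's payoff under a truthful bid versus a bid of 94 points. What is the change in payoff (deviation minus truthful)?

The highest competing bid is 106 points.
Bidding truthfully at 136 points: Sam has the top bid, wins, and pays the second-highest bid 106 points. Payoff = 136 points − 106 points = 30 points.
Bidding 94 points: the top bid is 106 points (a rival), so Sam loses. Payoff = 0 points.
Change = 0 points − 30 points = -30 points.

Change in payoff: -30 points.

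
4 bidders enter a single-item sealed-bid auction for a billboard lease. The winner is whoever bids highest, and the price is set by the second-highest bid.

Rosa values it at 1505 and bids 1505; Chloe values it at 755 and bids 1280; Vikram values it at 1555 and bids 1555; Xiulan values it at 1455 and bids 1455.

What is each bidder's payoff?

Bids in descending order: Vikram 1555, then Rosa 1505, then Xiulan 1455, then Chloe 1280.
Vikram has the top bid and wins; the price is the second-highest bid, 1505.
Vikram's payoff = 1555 − 1505 = 50. All other bidders lose, so their payoff is 0.

Payoffs: Rosa 0, Chloe 0, Vikram 50, Xiulan 0.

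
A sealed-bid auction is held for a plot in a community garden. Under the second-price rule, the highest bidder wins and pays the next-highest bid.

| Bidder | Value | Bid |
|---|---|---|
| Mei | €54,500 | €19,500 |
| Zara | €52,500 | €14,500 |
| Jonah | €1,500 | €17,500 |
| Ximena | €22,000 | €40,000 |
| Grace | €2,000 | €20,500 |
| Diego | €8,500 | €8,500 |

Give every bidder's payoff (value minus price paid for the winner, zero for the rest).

Ordered from highest: Ximena €40,000; Grace €20,500; Mei €19,500; Jonah €17,500; Zara €14,500; Diego €8,500.
Ximena has the top bid and wins; the price is the second-highest bid, €20,500.
Ximena's payoff = €22,000 − €20,500 = €1,500. All other bidders lose, so their payoff is 0.

Mei €0, Zara €0, Jonah €0, Ximena €1,500, Grace €0, Diego €0.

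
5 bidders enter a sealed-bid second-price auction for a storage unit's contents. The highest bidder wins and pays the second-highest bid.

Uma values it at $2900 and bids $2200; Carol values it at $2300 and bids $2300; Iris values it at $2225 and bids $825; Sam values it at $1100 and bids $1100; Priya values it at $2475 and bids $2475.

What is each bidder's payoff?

Ordered from highest: Priya $2475 > Carol $2300 > Uma $2200 > Sam $1100 > Iris $825.
Priya has the top bid and wins; the price is the second-highest bid, $2300.
Priya's payoff = $2475 − $2300 = $175. All other bidders lose, so their payoff is 0.

Payoffs: Uma $0, Carol $0, Iris $0, Sam $0, Priya $175.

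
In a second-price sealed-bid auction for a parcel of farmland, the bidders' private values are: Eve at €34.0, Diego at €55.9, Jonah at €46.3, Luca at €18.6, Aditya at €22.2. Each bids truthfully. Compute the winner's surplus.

Winner's surplus: €9.6.

Ranking the bids: Diego €55.9, then Jonah €46.3, then Eve €34.0, then Aditya €22.2, then Luca €18.6.
Diego wins with the top bid and pays the second-highest, €46.3.
Surplus = €55.9 − €46.3 = €9.6.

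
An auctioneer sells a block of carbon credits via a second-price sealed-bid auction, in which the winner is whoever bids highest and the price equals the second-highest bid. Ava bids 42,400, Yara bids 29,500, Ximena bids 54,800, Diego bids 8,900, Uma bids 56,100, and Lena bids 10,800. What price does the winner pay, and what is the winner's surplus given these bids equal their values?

Price 54,800; surplus 1,300.

Sorted high to low: Uma 56,100 > Ximena 54,800 > Ava 42,400 > Yara 29,500 > Lena 10,800 > Diego 8,900.
Uma is the highest bidder, so Uma wins.
Under the second-price rule, the price is the second-highest bid: 54,800.
Surplus = 56,100 − 54,800 = 1,300.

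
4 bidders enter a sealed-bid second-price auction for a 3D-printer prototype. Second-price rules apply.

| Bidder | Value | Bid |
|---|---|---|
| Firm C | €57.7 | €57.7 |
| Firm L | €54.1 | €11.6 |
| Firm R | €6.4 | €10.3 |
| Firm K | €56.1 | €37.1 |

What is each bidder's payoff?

Payoffs: Firm C €20.6, Firm L €0.0, Firm R €0.0, Firm K €0.0.

Sorted high to low: Firm C €57.7; Firm K €37.1; Firm L €11.6; Firm R €10.3.
Firm C has the top bid and wins; the price is the second-highest bid, €37.1.
Firm C's payoff = €57.7 − €37.1 = €20.6. All other bidders lose, so their payoff is 0.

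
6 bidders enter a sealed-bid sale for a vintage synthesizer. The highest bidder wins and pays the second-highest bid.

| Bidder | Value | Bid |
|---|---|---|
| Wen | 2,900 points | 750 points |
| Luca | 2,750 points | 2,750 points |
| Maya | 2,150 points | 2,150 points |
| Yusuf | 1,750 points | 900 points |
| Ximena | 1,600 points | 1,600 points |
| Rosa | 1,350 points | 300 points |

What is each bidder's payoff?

Payoffs: Wen 0 points, Luca 600 points, Maya 0 points, Yusuf 0 points, Ximena 0 points, Rosa 0 points.

Ordered from highest: Luca 2,750 points; Maya 2,150 points; Ximena 1,600 points; Yusuf 900 points; Wen 750 points; Rosa 300 points.
Luca has the top bid and wins; the price is the second-highest bid, 2,150 points.
Luca's payoff = 2,750 points − 2,150 points = 600 points. All other bidders lose, so their payoff is 0.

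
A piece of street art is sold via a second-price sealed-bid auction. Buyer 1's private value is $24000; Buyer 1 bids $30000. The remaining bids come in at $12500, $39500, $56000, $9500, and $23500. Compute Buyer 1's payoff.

The bidder's payoff: $0.

Highest competing bid: $56000.
Buyer 1's bid $30000 is not the highest, so Buyer 1 loses, pays nothing, and earns zero payoff.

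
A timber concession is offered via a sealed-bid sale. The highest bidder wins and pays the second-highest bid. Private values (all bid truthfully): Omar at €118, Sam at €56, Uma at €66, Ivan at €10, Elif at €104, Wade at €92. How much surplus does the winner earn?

Surplus = €14.

Ordered from highest: Omar €118, then Elif €104, then Wade €92, then Uma €66, then Sam €56, then Ivan €10.
Omar wins with the top bid and pays the second-highest, €104.
Surplus = €118 − €104 = €14.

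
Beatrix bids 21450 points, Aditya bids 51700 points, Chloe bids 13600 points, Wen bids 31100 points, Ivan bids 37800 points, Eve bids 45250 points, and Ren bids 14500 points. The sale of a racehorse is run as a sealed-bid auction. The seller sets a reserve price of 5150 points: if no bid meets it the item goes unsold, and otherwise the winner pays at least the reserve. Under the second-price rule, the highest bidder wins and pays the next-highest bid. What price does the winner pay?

Sorted high to low: Aditya 51700 points > Eve 45250 points > Ivan 37800 points > Wen 31100 points > Beatrix 21450 points > Ren 14500 points > Chloe 13600 points.
Aditya has the highest bid, so Aditya wins.
The second-highest bid is 45250 points, which exceeds the reserve, so that sets the price.

Price paid: 45250 points.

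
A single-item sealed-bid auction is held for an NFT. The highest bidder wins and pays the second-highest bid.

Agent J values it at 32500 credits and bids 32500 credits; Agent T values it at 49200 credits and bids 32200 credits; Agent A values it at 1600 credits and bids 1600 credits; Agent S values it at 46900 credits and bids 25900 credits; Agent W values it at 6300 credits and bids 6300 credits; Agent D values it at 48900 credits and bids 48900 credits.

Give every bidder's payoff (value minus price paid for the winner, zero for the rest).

Bids in descending order: Agent D 48900 credits, then Agent J 32500 credits, then Agent T 32200 credits, then Agent S 25900 credits, then Agent W 6300 credits, then Agent A 1600 credits.
Agent D has the top bid and wins; the price is the second-highest bid, 32500 credits.
Agent D's payoff = 48900 credits − 32500 credits = 16400 credits. All other bidders lose, so their payoff is 0.

Agent J 0 credits, Agent T 0 credits, Agent A 0 credits, Agent S 0 credits, Agent W 0 credits, Agent D 16400 credits.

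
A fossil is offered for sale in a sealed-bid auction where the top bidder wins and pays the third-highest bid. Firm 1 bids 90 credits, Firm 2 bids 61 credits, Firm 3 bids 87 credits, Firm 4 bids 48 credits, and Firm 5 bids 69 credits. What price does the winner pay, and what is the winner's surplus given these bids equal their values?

Price 69 credits; surplus 21 credits.

Sorted high to low: Firm 1 90 credits; Firm 3 87 credits; Firm 5 69 credits; Firm 2 61 credits; Firm 4 48 credits.
Firm 1 is the highest bidder, so Firm 1 wins.
Under the third-price rule, the price is the third-highest bid: 69 credits.
Surplus = 90 credits − 69 credits = 21 credits.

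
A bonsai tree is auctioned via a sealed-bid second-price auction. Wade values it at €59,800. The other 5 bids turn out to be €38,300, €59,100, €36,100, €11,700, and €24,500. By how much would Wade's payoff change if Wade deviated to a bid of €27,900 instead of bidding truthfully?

-€700

The highest competing bid is €59,100.
Bidding truthfully at €59,800: Wade has the top bid, wins, and pays the second-highest bid €59,100. Payoff = €59,800 − €59,100 = €700.
Bidding €27,900: the top bid is €59,100 (a rival), so Wade loses. Payoff = €0.
Change = €0 − €700 = -€700.
Deviating from a truthful bid can only lose payoff in a second-price auction — never gain.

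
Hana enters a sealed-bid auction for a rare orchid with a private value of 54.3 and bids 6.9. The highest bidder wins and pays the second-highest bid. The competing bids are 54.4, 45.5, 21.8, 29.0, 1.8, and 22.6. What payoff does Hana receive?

Highest competing bid: 54.4.
Hana's bid 6.9 is not the highest, so Hana loses, pays nothing, and earns zero payoff.

Hana's payoff: 0.0.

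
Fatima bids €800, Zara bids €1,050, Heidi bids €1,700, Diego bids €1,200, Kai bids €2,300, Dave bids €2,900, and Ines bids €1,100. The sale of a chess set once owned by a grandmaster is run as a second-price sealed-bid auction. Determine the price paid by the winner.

Bids in descending order: Dave €2,900 > Kai €2,300 > Heidi €1,700 > Diego €1,200 > Ines €1,100 > Zara €1,050 > Fatima €800.
Dave has the highest bid, so Dave wins.
The second-highest bid is €2,300, so that is what Dave pays.

Price paid: €2,300.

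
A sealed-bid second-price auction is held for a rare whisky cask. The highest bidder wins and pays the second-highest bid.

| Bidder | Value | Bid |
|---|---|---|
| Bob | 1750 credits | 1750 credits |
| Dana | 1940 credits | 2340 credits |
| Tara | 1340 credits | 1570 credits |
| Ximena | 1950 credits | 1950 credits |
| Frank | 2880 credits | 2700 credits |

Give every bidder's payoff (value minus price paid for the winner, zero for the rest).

Bob 0 credits, Dana 0 credits, Tara 0 credits, Ximena 0 credits, Frank 540 credits.

Bids in descending order: Frank 2700 credits > Dana 2340 credits > Ximena 1950 credits > Bob 1750 credits > Tara 1570 credits.
Frank has the top bid and wins; the price is the second-highest bid, 2340 credits.
Frank's payoff = 2880 credits − 2340 credits = 540 credits. All other bidders lose, so their payoff is 0.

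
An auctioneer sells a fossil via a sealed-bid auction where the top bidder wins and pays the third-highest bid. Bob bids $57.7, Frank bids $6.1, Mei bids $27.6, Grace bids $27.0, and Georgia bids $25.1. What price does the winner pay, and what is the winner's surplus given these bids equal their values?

Sorted high to low: Bob $57.7 > Mei $27.6 > Grace $27.0 > Georgia $25.1 > Frank $6.1.
Bob is the highest bidder, so Bob wins.
Under the third-price rule, the price is the third-highest bid: $27.0.
Surplus = $57.7 − $27.0 = $30.7.

Price $27.0; surplus $30.7.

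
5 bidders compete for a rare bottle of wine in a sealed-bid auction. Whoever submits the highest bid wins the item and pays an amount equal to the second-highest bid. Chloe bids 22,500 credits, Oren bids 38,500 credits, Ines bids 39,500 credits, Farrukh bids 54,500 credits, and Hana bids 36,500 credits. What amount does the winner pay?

Price paid: 39,500 credits.

Ranking the bids: Farrukh 54,500 credits > Ines 39,500 credits > Oren 38,500 credits > Hana 36,500 credits > Chloe 22,500 credits.
Farrukh has the highest bid, so Farrukh wins.
The second-highest bid is 39,500 credits, so that is what Farrukh pays.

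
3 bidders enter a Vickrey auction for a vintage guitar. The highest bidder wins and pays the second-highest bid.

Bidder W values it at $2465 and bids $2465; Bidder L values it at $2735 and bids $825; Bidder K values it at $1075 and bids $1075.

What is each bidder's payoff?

Sorted high to low: Bidder W $2465 > Bidder K $1075 > Bidder L $825.
Bidder W has the top bid and wins; the price is the second-highest bid, $1075.
Bidder W's payoff = $2465 − $1075 = $1390. All other bidders lose, so their payoff is 0.

Payoffs: Bidder W $1390, Bidder L $0, Bidder K $0.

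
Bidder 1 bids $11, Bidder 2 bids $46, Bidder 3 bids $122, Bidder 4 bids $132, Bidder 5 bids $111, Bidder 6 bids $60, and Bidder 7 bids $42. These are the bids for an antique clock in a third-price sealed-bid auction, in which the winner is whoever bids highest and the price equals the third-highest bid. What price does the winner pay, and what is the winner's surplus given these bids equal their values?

The winner pays $111 for a surplus of $21.

Ordered from highest: Bidder 4 $132 > Bidder 3 $122 > Bidder 5 $111 > Bidder 6 $60 > Bidder 2 $46 > Bidder 7 $42 > Bidder 1 $11.
Bidder 4 is the highest bidder, so Bidder 4 wins.
Under the third-price rule, the price is the third-highest bid: $111.
Surplus = $132 − $111 = $21.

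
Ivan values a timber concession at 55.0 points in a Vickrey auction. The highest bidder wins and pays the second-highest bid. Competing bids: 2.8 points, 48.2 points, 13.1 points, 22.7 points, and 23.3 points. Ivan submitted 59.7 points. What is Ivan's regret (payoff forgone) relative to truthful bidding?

The highest competing bid is 48.2 points.
Bidding truthfully at 55.0 points: Ivan has the top bid, wins, and pays the second-highest bid 48.2 points. Payoff = 55.0 points − 48.2 points = 6.8 points.
Bidding 59.7 points: Ivan has the top bid, wins, and pays the second-highest bid 48.2 points. Payoff = 55.0 points − 48.2 points = 6.8 points.
Regret = truthful payoff − actual payoff = 6.8 points − 6.8 points = 0.0 points.

0.0 points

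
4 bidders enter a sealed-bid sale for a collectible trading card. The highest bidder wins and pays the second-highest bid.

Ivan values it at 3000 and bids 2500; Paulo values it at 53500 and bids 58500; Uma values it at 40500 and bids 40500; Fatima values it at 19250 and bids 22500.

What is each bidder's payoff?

Ordered from highest: Paulo 58500 > Uma 40500 > Fatima 22500 > Ivan 2500.
Paulo has the top bid and wins; the price is the second-highest bid, 40500.
Paulo's payoff = 53500 − 40500 = 13000. All other bidders lose, so their payoff is 0.

Ivan 0, Paulo 13000, Uma 0, Fatima 0.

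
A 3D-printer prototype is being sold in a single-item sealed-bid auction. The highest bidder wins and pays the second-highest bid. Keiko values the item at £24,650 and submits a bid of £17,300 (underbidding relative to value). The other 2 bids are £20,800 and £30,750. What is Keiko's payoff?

Highest competing bid: £30,750.
Keiko's bid £17,300 is not the highest, so Keiko loses, pays nothing, and earns zero payoff.

£0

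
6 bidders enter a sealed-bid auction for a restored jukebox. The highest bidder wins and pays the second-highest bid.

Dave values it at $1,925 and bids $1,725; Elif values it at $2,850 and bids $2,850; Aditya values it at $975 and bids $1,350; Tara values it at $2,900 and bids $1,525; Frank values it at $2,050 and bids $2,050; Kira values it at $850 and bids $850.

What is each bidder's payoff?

Payoffs: Dave $0, Elif $800, Aditya $0, Tara $0, Frank $0, Kira $0.

Ranking the bids: Elif $2,850, then Frank $2,050, then Dave $1,725, then Tara $1,525, then Aditya $1,350, then Kira $850.
Elif has the top bid and wins; the price is the second-highest bid, $2,050.
Elif's payoff = $2,850 − $2,050 = $800. All other bidders lose, so their payoff is 0.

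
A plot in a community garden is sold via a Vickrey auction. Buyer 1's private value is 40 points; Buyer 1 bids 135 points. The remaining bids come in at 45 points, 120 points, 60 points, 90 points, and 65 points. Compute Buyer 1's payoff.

-80 points

Highest competing bid: 120 points.
Buyer 1's bid 135 points is the highest overall, so Buyer 1 wins and pays the second-highest bid, 120 points.
Payoff = value − price = 40 points − 120 points = -80 points.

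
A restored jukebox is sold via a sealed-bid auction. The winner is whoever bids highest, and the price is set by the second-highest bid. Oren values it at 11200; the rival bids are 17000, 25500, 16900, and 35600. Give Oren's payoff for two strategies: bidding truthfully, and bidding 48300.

The highest competing bid is 35600.
Bidding truthfully at 11200: the top bid is 35600 (a rival), so Oren loses. Payoff = 0.
Bidding 48300: Oren has the top bid, wins, and pays the second-highest bid 35600. Payoff = 11200 − 35600 = -24400.
This is the dominant-strategy logic: truthful bidding weakly beats any alternative.

Truthful: 0; alternative: -24400.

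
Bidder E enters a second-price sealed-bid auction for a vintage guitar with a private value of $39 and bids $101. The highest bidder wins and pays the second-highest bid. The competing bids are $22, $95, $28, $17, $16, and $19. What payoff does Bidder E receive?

Bidder E's payoff: -$56.

Highest competing bid: $95.
Bidder E's bid $101 is the highest overall, so Bidder E wins and pays the second-highest bid, $95.
Payoff = value − price = $39 − $95 = -$56.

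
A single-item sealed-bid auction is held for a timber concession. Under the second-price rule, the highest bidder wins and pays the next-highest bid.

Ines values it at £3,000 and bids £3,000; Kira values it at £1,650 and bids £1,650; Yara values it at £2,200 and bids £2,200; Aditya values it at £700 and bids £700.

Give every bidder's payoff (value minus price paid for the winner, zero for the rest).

Sorted high to low: Ines £3,000 > Yara £2,200 > Kira £1,650 > Aditya £700.
Ines has the top bid and wins; the price is the second-highest bid, £2,200.
Ines's payoff = £3,000 − £2,200 = £800. All other bidders lose, so their payoff is 0.

Payoffs: Ines £800, Kira £0, Yara £0, Aditya £0.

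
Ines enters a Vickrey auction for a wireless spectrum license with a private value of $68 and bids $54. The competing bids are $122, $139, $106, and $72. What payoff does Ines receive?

$0

Highest competing bid: $139.
Ines's bid $54 is not the highest, so Ines loses, pays nothing, and earns zero payoff.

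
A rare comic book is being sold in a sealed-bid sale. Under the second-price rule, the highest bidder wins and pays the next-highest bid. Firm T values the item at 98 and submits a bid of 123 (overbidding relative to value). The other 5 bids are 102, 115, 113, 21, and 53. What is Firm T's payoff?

-17

Highest competing bid: 115.
Firm T's bid 123 is the highest overall, so Firm T wins and pays the second-highest bid, 115.
Payoff = value − price = 98 − 115 = -17.
Overbidding won the item at a price above value — truthful bidding would have avoided this loss.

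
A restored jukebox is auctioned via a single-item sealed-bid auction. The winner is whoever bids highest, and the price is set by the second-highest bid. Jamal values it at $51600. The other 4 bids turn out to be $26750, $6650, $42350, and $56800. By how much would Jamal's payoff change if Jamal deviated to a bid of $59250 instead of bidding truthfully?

Payoff change: -$5200.

The highest competing bid is $56800.
Bidding truthfully at $51600: the top bid is $56800 (a rival), so Jamal loses. Payoff = $0.
Bidding $59250: Jamal has the top bid, wins, and pays the second-highest bid $56800. Payoff = $51600 − $56800 = -$5200.
Change = -$5200 − $0 = -$5200.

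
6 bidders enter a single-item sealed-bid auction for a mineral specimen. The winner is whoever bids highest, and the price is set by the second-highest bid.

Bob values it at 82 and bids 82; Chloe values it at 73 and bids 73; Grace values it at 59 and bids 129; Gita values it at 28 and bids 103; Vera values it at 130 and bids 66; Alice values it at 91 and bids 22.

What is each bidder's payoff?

Bob 0, Chloe 0, Grace -44, Gita 0, Vera 0, Alice 0.

Ranking the bids: Grace 129, then Gita 103, then Bob 82, then Chloe 73, then Vera 66, then Alice 22.
Grace has the top bid and wins; the price is the second-highest bid, 103.
Grace's payoff = 59 − 103 = -44. All other bidders lose, so their payoff is 0.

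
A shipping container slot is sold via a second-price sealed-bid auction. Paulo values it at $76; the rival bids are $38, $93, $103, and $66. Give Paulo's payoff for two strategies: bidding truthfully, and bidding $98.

(a) $0  (b) $0

The highest competing bid is $103.
Bidding truthfully at $76: the top bid is $103 (a rival), so Paulo loses. Payoff = $0.
Bidding $98: the top bid is $103 (a rival), so Paulo loses. Payoff = $0.
The bid only affects whether you win, not the price — here both bids land on the same side of the top rival bid, so the deviation is payoff-neutral.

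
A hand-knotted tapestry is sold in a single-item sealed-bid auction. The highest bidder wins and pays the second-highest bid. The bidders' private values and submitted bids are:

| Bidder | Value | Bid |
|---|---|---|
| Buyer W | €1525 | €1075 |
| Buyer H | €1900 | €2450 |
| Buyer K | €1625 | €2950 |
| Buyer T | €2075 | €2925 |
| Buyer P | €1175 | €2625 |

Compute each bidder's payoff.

Payoffs: Buyer W €0, Buyer H €0, Buyer K -€1300, Buyer T €0, Buyer P €0.

Bids in descending order: Buyer K €2950, then Buyer T €2925, then Buyer P €2625, then Buyer H €2450, then Buyer W €1075.
Buyer K has the top bid and wins; the price is the second-highest bid, €2925.
Buyer K's payoff = €1625 − €2925 = -€1300. All other bidders lose, so their payoff is 0.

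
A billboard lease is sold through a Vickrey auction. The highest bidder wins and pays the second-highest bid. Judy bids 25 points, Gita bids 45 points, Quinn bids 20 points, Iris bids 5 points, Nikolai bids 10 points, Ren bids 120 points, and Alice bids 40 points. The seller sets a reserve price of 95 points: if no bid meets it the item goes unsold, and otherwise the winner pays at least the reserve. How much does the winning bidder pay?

Ranking the bids: Ren 120 points; Gita 45 points; Alice 40 points; Judy 25 points; Quinn 20 points; Nikolai 10 points; Iris 5 points.
Ren has the highest bid, so Ren wins.
The second-highest bid is 45 points, but the reserve 95 points is higher, so the price is the reserve.

Price paid: 95 points.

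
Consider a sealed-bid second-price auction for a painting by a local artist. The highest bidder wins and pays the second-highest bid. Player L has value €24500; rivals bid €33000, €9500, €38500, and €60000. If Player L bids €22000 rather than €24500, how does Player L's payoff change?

Payoff change: €0.

The highest competing bid is €60000.
Bidding truthfully at €24500: the top bid is €60000 (a rival), so Player L loses. Payoff = €0.
Bidding €22000: the top bid is €60000 (a rival), so Player L loses. Payoff = €0.
Change = €0 − €0 = €0.
The bid only affects whether you win, not the price — here both bids land on the same side of the top rival bid, so the deviation is payoff-neutral.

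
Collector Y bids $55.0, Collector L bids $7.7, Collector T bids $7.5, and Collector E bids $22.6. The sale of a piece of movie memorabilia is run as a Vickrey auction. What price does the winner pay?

Bids in descending order: Collector Y $55.0, then Collector E $22.6, then Collector L $7.7, then Collector T $7.5.
Collector Y has the highest bid, so Collector Y wins.
The second-highest bid is $22.6, so that is what Collector Y pays.

Price paid: $22.6.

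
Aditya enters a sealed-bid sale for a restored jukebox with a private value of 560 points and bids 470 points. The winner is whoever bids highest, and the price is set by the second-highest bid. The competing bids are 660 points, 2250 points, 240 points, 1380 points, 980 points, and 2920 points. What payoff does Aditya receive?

Highest competing bid: 2920 points.
Aditya's bid 470 points is not the highest, so Aditya loses, pays nothing, and earns zero payoff.

0 points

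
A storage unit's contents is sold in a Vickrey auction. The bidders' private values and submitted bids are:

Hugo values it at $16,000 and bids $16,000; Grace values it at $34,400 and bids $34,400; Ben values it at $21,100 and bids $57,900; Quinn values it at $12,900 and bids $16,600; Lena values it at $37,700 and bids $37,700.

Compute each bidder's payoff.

Sorted high to low: Ben $57,900 > Lena $37,700 > Grace $34,400 > Quinn $16,600 > Hugo $16,000.
Ben has the top bid and wins; the price is the second-highest bid, $37,700.
Ben's payoff = $21,100 − $37,700 = -$16,600. All other bidders lose, so their payoff is 0.

Payoffs: Hugo $0, Grace $0, Ben -$16,600, Quinn $0, Lena $0.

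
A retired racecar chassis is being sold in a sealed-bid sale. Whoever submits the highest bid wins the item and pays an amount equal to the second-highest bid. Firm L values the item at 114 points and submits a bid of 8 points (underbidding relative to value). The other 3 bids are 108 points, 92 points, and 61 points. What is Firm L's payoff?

Highest competing bid: 108 points.
Firm L's bid 8 points is not the highest, so Firm L loses, pays nothing, and earns zero payoff.

Firm L's payoff: 0 points.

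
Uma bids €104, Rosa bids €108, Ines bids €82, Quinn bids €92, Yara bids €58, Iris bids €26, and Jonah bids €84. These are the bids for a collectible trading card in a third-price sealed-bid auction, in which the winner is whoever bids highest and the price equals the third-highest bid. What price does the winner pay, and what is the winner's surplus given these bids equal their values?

Ranking the bids: Rosa €108, then Uma €104, then Quinn €92, then Jonah €84, then Ines €82, then Yara €58, then Iris €26.
Rosa is the highest bidder, so Rosa wins.
Under the third-price rule, the price is the third-highest bid: €92.
Surplus = €108 − €92 = €16.

The winner pays €92 for a surplus of €16.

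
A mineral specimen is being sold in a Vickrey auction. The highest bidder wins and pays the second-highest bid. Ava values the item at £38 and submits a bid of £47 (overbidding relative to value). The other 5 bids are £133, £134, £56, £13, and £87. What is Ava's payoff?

Highest competing bid: £134.
Ava's bid £47 is not the highest, so Ava loses, pays nothing, and earns zero payoff.

£0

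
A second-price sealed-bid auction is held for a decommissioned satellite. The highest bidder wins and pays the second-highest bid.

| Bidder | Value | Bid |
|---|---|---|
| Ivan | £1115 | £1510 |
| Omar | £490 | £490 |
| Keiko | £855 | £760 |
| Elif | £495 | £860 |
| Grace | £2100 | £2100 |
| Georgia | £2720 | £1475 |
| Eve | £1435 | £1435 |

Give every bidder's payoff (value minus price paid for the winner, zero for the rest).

Payoffs: Ivan £0, Omar £0, Keiko £0, Elif £0, Grace £590, Georgia £0, Eve £0.

Ranking the bids: Grace £2100; Ivan £1510; Georgia £1475; Eve £1435; Elif £860; Keiko £760; Omar £490.
Grace has the top bid and wins; the price is the second-highest bid, £1510.
Grace's payoff = £2100 − £1510 = £590. All other bidders lose, so their payoff is 0.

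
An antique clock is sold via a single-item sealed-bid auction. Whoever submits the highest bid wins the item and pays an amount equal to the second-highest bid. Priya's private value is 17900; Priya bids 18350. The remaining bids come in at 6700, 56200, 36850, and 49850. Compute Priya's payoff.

Highest competing bid: 56200.
Priya's bid 18350 is not the highest, so Priya loses, pays nothing, and earns zero payoff.

Payoff = 0.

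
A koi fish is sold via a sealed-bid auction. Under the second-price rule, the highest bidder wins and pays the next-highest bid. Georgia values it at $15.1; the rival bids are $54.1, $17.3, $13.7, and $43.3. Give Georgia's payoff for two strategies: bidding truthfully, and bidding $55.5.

Truthful: $0.0; alternative: -$39.0.

The highest competing bid is $54.1.
Bidding truthfully at $15.1: the top bid is $54.1 (a rival), so Georgia loses. Payoff = $0.0.
Bidding $55.5: Georgia has the top bid, wins, and pays the second-highest bid $54.1. Payoff = $15.1 − $54.1 = -$39.0.
Deviating from a truthful bid can only lose payoff in a second-price auction — never gain.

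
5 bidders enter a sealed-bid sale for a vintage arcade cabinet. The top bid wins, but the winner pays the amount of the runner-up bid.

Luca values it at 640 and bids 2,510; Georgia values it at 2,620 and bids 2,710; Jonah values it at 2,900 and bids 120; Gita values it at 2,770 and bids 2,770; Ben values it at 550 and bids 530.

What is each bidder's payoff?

Payoffs: Luca 0, Georgia 0, Jonah 0, Gita 60, Ben 0.

Ordered from highest: Gita 2,770, then Georgia 2,710, then Luca 2,510, then Ben 530, then Jonah 120.
Gita has the top bid and wins; the price is the second-highest bid, 2,710.
Gita's payoff = 2,770 − 2,710 = 60. All other bidders lose, so their payoff is 0.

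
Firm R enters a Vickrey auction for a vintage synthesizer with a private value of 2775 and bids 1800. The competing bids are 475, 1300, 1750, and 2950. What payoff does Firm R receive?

Payoff = 0.

Highest competing bid: 2950.
Firm R's bid 1800 is not the highest, so Firm R loses, pays nothing, and earns zero payoff.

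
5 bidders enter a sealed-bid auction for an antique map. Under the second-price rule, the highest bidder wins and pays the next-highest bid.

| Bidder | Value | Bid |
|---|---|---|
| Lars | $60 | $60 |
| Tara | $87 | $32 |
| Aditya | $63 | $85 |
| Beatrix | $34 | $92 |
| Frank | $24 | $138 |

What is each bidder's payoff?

Payoffs: Lars $0, Tara $0, Aditya $0, Beatrix $0, Frank -$68.

Ranking the bids: Frank $138; Beatrix $92; Aditya $85; Lars $60; Tara $32.
Frank has the top bid and wins; the price is the second-highest bid, $92.
Frank's payoff = $24 − $92 = -$68. All other bidders lose, so their payoff is 0.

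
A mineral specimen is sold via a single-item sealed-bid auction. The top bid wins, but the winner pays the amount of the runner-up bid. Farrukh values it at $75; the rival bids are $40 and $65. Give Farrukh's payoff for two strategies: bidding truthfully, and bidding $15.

Truthful: $10; alternative: $0.

The highest competing bid is $65.
Bidding truthfully at $75: Farrukh has the top bid, wins, and pays the second-highest bid $65. Payoff = $75 − $65 = $10.
Bidding $15: the top bid is $65 (a rival), so Farrukh loses. Payoff = $0.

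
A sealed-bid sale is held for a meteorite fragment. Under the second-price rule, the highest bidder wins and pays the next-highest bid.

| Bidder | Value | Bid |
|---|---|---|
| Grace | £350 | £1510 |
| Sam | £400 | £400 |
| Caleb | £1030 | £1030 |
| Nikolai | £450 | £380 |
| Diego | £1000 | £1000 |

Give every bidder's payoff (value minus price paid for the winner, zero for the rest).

Payoffs: Grace -£680, Sam £0, Caleb £0, Nikolai £0, Diego £0.

Sorted high to low: Grace £1510; Caleb £1030; Diego £1000; Sam £400; Nikolai £380.
Grace has the top bid and wins; the price is the second-highest bid, £1030.
Grace's payoff = £350 − £1030 = -£680. All other bidders lose, so their payoff is 0.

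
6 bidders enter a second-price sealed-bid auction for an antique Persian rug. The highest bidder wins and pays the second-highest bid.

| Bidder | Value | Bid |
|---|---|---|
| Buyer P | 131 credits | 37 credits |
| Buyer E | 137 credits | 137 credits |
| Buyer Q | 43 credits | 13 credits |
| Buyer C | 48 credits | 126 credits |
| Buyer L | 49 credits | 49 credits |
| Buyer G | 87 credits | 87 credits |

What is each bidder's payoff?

Buyer P 0 credits, Buyer E 11 credits, Buyer Q 0 credits, Buyer C 0 credits, Buyer L 0 credits, Buyer G 0 credits.

Ordered from highest: Buyer E 137 credits, then Buyer C 126 credits, then Buyer G 87 credits, then Buyer L 49 credits, then Buyer P 37 credits, then Buyer Q 13 credits.
Buyer E has the top bid and wins; the price is the second-highest bid, 126 credits.
Buyer E's payoff = 137 credits − 126 credits = 11 credits. All other bidders lose, so their payoff is 0.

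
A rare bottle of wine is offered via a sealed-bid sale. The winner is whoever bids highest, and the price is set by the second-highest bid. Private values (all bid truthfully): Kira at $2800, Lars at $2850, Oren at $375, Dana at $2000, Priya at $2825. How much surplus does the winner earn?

Bids in descending order: Lars $2850; Priya $2825; Kira $2800; Dana $2000; Oren $375.
Lars wins with the top bid and pays the second-highest, $2825.
Surplus = $2850 − $2825 = $25.

Surplus = $25.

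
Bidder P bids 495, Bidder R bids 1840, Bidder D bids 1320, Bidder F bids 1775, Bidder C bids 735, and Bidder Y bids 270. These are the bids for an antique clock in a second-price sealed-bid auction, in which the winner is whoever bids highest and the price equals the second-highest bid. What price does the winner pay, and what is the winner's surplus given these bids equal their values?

Price 1775; surplus 65.

Bids in descending order: Bidder R 1840 > Bidder F 1775 > Bidder D 1320 > Bidder C 735 > Bidder P 495 > Bidder Y 270.
Bidder R is the highest bidder, so Bidder R wins.
Under the second-price rule, the price is the second-highest bid: 1775.
Surplus = 1840 − 1775 = 65.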